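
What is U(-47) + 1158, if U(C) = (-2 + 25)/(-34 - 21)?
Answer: 63667/55 ≈ 1157.6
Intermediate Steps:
U(C) = -23/55 (U(C) = 23/(-55) = 23*(-1/55) = -23/55)
U(-47) + 1158 = -23/55 + 1158 = 63667/55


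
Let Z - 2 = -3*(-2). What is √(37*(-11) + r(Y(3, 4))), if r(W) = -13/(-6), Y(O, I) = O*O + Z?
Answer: I*√14574/6 ≈ 20.12*I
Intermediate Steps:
Z = 8 (Z = 2 - 3*(-2) = 2 + 6 = 8)
Y(O, I) = 8 + O² (Y(O, I) = O*O + 8 = O² + 8 = 8 + O²)
r(W) = 13/6 (r(W) = -13*(-⅙) = 13/6)
√(37*(-11) + r(Y(3, 4))) = √(37*(-11) + 13/6) = √(-407 + 13/6) = √(-2429/6) = I*√14574/6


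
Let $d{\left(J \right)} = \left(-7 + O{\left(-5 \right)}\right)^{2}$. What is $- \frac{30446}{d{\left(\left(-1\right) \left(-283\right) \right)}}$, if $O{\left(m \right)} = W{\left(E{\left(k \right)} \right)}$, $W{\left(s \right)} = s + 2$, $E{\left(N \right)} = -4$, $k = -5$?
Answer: $- \frac{30446}{81} \approx -375.88$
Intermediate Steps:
$W{\left(s \right)} = 2 + s$
$O{\left(m \right)} = -2$ ($O{\left(m \right)} = 2 - 4 = -2$)
$d{\left(J \right)} = 81$ ($d{\left(J \right)} = \left(-7 - 2\right)^{2} = \left(-9\right)^{2} = 81$)
$- \frac{30446}{d{\left(\left(-1\right) \left(-283\right) \right)}} = - \frac{30446}{81}$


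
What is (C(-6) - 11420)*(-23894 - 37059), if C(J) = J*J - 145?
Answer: 702727137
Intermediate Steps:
C(J) = -145 + J² (C(J) = J² - 145 = -145 + J²)
(C(-6) - 11420)*(-23894 - 37059) = ((-145 + (-6)²) - 11420)*(-23894 - 37059) = ((-145 + 36) - 11420)*(-60953) = (-109 - 11420)*(-60953) = -11529*(-60953) = 702727137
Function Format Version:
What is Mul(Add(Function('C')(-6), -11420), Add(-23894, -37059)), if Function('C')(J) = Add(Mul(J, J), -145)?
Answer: 702727137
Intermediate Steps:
Function('C')(J) = Add(-145, Pow(J, 2)) (Function('C')(J) = Add(Pow(J, 2), -145) = Add(-145, Pow(J, 2)))
Mul(Add(Function('C')(-6), -11420), Add(-23894, -37059)) = Mul(Add(Add(-145, Pow(-6, 2)), -11420), Add(-23894, -37059)) = Mul(Add(Add(-145, 36), -11420), -60953) = Mul(Add(-109, -11420), -60953) = Mul(-11529, -60953) = 702727137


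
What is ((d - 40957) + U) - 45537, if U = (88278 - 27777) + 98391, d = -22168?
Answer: 50230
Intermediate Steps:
U = 158892 (U = 60501 + 98391 = 158892)
((d - 40957) + U) - 45537 = ((-22168 - 40957) + 158892) - 45537 = (-63125 + 158892) - 45537 = 95767 - 45537 = 50230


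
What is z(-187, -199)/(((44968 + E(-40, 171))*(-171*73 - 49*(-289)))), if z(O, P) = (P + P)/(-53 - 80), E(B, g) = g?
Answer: 199/5036925593 ≈ 3.9508e-8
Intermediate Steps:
z(O, P) = -2*P/133 (z(O, P) = (2*P)/(-133) = (2*P)*(-1/133) = -2*P/133)
z(-187, -199)/(((44968 + E(-40, 171))*(-171*73 - 49*(-289)))) = (-2/133*(-199))/(((44968 + 171)*(-171*73 - 49*(-289)))) = 398/(133*((45139*(-12483 + 14161)))) = 398/(133*((45139*1678))) = (398/133)/75743242 = (398/133)*(1/75743242) = 199/5036925593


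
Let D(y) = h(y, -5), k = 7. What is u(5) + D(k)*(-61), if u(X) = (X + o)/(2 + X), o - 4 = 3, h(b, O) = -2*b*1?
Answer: 5990/7 ≈ 855.71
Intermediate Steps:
h(b, O) = -2*b
D(y) = -2*y
o = 7 (o = 4 + 3 = 7)
u(X) = (7 + X)/(2 + X) (u(X) = (X + 7)/(2 + X) = (7 + X)/(2 + X))
u(5) + D(k)*(-61) = (7 + 5)/(2 + 5) - 2*7*(-61) = 12/7 - 14*(-61) = (⅐)*12 + 854 = 12/7 + 854 = 5990/7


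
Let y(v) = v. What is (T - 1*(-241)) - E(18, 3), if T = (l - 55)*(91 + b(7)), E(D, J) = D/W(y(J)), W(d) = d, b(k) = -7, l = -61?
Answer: -9509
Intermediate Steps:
E(D, J) = D/J
T = -9744 (T = (-61 - 55)*(91 - 7) = -116*84 = -9744)
(T - 1*(-241)) - E(18, 3) = (-9744 - 1*(-241)) - 18/3 = (-9744 + 241) - 18/3 = -9503 - 1*6 = -9503 - 6 = -9509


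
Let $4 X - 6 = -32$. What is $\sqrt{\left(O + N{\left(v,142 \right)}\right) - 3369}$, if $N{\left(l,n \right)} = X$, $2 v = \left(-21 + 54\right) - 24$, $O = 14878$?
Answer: $\frac{\sqrt{46010}}{2} \approx 107.25$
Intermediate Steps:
$X = - \frac{13}{2}$ ($X = \frac{3}{2} + \frac{1}{4} \left(-32\right) = \frac{3}{2} - 8 = - \frac{13}{2} \approx -6.5$)
$v = \frac{9}{2}$ ($v = \frac{\left(-21 + 54\right) - 24}{2} = \frac{33 - 24}{2} = \frac{1}{2} \cdot 9 = \frac{9}{2} \approx 4.5$)
$N{\left(l,n \right)} = - \frac{13}{2}$
$\sqrt{\left(O + N{\left(v,142 \right)}\right) - 3369} = \sqrt{\left(14878 - \frac{13}{2}\right) - 3369} = \sqrt{\frac{29743}{2} - 3369} = \sqrt{\frac{23005}{2}} = \frac{\sqrt{46010}}{2}$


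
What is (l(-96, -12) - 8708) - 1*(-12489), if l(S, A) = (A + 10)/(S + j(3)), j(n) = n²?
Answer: 328949/87 ≈ 3781.0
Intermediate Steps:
l(S, A) = (10 + A)/(9 + S) (l(S, A) = (A + 10)/(S + 3²) = (10 + A)/(S + 9) = (10 + A)/(9 + S))
(l(-96, -12) - 8708) - 1*(-12489) = ((10 - 12)/(9 - 96) - 8708) - 1*(-12489) = (-2/(-87) - 8708) + 12489 = (-1/87*(-2) - 8708) + 12489 = (2/87 - 8708) + 12489 = -757594/87 + 12489 = 328949/87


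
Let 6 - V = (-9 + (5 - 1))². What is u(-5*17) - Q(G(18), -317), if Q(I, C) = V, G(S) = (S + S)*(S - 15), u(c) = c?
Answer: -66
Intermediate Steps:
V = -19 (V = 6 - (-9 + (5 - 1))² = 6 - (-9 + 4)² = 6 - 1*(-5)² = 6 - 1*25 = 6 - 25 = -19)
G(S) = 2*S*(-15 + S) (G(S) = (2*S)*(-15 + S) = 2*S*(-15 + S))
Q(I, C) = -19
u(-5*17) - Q(G(18), -317) = -5*17 - 1*(-19) = -85 + 19 = -66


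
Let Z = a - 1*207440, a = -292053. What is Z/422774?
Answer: -499493/422774 ≈ -1.1815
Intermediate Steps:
Z = -499493 (Z = -292053 - 1*207440 = -292053 - 207440 = -499493)
Z/422774 = -499493/422774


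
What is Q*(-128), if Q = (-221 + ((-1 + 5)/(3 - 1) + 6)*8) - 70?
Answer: 29056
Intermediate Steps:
Q = -227 (Q = (-221 + (4/2 + 6)*8) - 70 = (-221 + (4*(½) + 6)*8) - 70 = (-221 + (2 + 6)*8) - 70 = (-221 + 8*8) - 70 = (-221 + 64) - 70 = -157 - 70 = -227)
Q*(-128) = -227*(-128) = 29056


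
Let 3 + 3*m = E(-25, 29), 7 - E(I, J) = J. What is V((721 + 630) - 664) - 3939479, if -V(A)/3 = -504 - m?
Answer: -3937992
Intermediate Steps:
E(I, J) = 7 - J
m = -25/3 (m = -1 + (7 - 1*29)/3 = -1 + (7 - 29)/3 = -1 + (⅓)*(-22) = -1 - 22/3 = -25/3 ≈ -8.3333)
V(A) = 1487 (V(A) = -3*(-504 - 1*(-25/3)) = -3*(-504 + 25/3) = -3*(-1487/3) = 1487)
V((721 + 630) - 664) - 3939479 = 1487 - 3939479 = -3937992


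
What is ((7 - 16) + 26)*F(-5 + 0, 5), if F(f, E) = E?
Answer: 85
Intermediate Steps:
((7 - 16) + 26)*F(-5 + 0, 5) = ((7 - 16) + 26)*5 = (-9 + 26)*5 = 17*5 = 85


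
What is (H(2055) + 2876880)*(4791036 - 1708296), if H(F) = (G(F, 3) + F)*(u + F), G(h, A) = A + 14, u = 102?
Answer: 22646375264160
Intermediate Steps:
G(h, A) = 14 + A
H(F) = (17 + F)*(102 + F) (H(F) = ((14 + 3) + F)*(102 + F) = (17 + F)*(102 + F))
(H(2055) + 2876880)*(4791036 - 1708296) = ((1734 + 2055² + 119*2055) + 2876880)*(4791036 - 1708296) = ((1734 + 4223025 + 244545) + 2876880)*3082740 = (4469304 + 2876880)*3082740 = 7346184*3082740 = 22646375264160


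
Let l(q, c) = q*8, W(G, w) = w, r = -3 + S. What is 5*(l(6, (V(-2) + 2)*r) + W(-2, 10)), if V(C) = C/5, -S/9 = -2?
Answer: 290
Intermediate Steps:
S = 18 (S = -9*(-2) = 18)
r = 15 (r = -3 + 18 = 15)
V(C) = C/5 (V(C) = C*(⅕) = C/5)
l(q, c) = 8*q
5*(l(6, (V(-2) + 2)*r) + W(-2, 10)) = 5*(8*6 + 10) = 5*(48 + 10) = 5*58 = 290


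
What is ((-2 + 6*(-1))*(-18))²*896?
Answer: 18579456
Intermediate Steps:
((-2 + 6*(-1))*(-18))²*896 = ((-2 - 6)*(-18))²*896 = (-8*(-18))²*896 = 144²*896 = 20736*896 = 18579456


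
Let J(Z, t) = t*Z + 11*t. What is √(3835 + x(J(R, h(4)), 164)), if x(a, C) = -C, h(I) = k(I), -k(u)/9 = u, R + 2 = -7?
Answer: √3671 ≈ 60.589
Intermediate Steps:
R = -9 (R = -2 - 7 = -9)
k(u) = -9*u
h(I) = -9*I
J(Z, t) = 11*t + Z*t (J(Z, t) = Z*t + 11*t = 11*t + Z*t)
√(3835 + x(J(R, h(4)), 164)) = √(3835 - 1*164) = √(3835 - 164) = √3671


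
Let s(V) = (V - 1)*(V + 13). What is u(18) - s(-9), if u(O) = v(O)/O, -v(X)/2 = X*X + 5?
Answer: 31/9 ≈ 3.4444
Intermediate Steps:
v(X) = -10 - 2*X² (v(X) = -2*(X*X + 5) = -2*(X² + 5) = -2*(5 + X²) = -10 - 2*X²)
s(V) = (-1 + V)*(13 + V)
u(O) = (-10 - 2*O²)/O
u(18) - s(-9) = (-10/18 - 2*18) - (-13 + (-9)² + 12*(-9)) = (-10*1/18 - 36) - (-13 + 81 - 108) = (-5/9 - 36) - 1*(-40) = -329/9 + 40 = 31/9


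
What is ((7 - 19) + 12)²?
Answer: 0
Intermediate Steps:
((7 - 19) + 12)² = (-12 + 12)² = 0² = 0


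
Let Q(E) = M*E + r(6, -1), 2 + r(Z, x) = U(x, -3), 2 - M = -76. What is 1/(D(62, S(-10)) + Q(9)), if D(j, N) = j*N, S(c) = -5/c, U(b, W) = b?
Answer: 1/730 ≈ 0.0013699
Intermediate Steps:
M = 78 (M = 2 - 1*(-76) = 2 + 76 = 78)
r(Z, x) = -2 + x
D(j, N) = N*j
Q(E) = -3 + 78*E (Q(E) = 78*E + (-2 - 1) = 78*E - 3 = -3 + 78*E)
1/(D(62, S(-10)) + Q(9)) = 1/(-5/(-10)*62 + (-3 + 78*9)) = 1/(-5*(-⅒)*62 + (-3 + 702)) = 1/((½)*62 + 699) = 1/(31 + 699) = 1/730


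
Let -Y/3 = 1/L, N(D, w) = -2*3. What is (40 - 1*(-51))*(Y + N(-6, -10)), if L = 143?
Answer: -6027/11 ≈ -547.91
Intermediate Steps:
N(D, w) = -6
Y = -3/143 ≈ -0.020979
(40 - 1*(-51))*(Y + N(-6, -10)) = (40 - 1*(-51))*(-3/143 - 6) = (40 + 51)*(-861/143) = 91*(-861/143) = -6027/11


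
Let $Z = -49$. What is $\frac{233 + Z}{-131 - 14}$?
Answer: $- \frac{184}{145} \approx -1.269$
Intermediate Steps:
$\frac{233 + Z}{-131 - 14} = \frac{233 - 49}{-131 - 14} = \frac{184}{-145} = 184 \left(- \frac{1}{145}\right) = - \frac{184}{145}$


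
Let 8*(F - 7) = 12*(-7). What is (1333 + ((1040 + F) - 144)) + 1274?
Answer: 6999/2 ≈ 3499.5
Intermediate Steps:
F = -7/2 (F = 7 + (12*(-7))/8 = 7 + (⅛)*(-84) = 7 - 21/2 = -7/2 ≈ -3.5000)
(1333 + ((1040 + F) - 144)) + 1274 = (1333 + ((1040 - 7/2) - 144)) + 1274 = (1333 + (2073/2 - 144)) + 1274 = (1333 + 1785/2) + 1274 = 4451/2 + 1274 = 6999/2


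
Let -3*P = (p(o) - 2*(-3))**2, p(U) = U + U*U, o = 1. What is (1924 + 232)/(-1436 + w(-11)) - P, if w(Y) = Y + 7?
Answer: 7141/360 ≈ 19.836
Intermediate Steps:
p(U) = U + U**2
w(Y) = 7 + Y
P = -64/3 (P = -(1*(1 + 1) - 2*(-3))**2/3 = -(1*2 + 6)**2/3 = -(2 + 6)**2/3 = -1/3*8**2 = -1/3*64 = -64/3 ≈ -21.333)
(1924 + 232)/(-1436 + w(-11)) - P = (1924 + 232)/(-1436 + (7 - 11)) - 1*(-64/3) = 2156/(-1436 - 4) + 64/3 = 2156/(-1440) + 64/3 = 2156*(-1/1440) + 64/3 = -539/360 + 64/3 = 7141/360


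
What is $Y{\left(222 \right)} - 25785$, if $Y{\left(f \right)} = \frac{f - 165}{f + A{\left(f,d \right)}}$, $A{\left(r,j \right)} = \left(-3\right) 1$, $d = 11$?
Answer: $- \frac{1882286}{73} \approx -25785.0$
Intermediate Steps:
$A{\left(r,j \right)} = -3$
$Y{\left(f \right)} = \frac{-165 + f}{-3 + f}$ ($Y{\left(f \right)} = \frac{f - 165}{f - 3} = \frac{-165 + f}{-3 + f}$)
$Y{\left(222 \right)} - 25785 = \frac{-165 + 222}{-3 + 222} - 25785 = \frac{1}{219} \cdot 57 - 25785 = \frac{19}{73} - 25785 = - \frac{1882286}{73}$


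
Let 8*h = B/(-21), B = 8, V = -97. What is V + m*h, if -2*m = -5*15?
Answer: -1383/14 ≈ -98.786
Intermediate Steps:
m = 75/2 (m = -(-5)*15/2 = -½*(-75) = 75/2 ≈ 37.500)
h = -1/21 (h = (8/(-21))/8 = (8*(-1/21))/8 = (⅛)*(-8/21) = -1/21 ≈ -0.047619)
V + m*h = -97 + (75/2)*(-1/21) = -97 - 25/14 = -1383/14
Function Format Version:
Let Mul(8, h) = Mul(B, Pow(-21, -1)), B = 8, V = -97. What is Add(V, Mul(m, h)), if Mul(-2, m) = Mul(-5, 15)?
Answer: Rational(-1383, 14) ≈ -98.786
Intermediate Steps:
m = Rational(75, 2) (m = Mul(Rational(-1, 2), Mul(-5, 15)) = Mul(Rational(-1, 2), -75) = Rational(75, 2) ≈ 37.500)
h = Rational(-1, 21) (h = Mul(Rational(1, 8), Mul(8, Pow(-21, -1))) = Mul(Rational(1, 8), Mul(8, Rational(-1, 21))) = Mul(Rational(1, 8), Rational(-8, 21)) = Rational(-1, 21) ≈ -0.047619)
Add(V, Mul(m, h)) = Add(-97, Mul(Rational(75, 2), Rational(-1, 21))) = Add(-97, Rational(-25, 14)) = Rational(-1383, 14)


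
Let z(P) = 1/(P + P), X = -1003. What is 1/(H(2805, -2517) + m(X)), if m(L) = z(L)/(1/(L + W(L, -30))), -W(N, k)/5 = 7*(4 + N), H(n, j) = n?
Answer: 1003/2796434 ≈ 0.00035867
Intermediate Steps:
W(N, k) = -140 - 35*N (W(N, k) = -35*(4 + N) = -5*(28 + 7*N) = -140 - 35*N)
z(P) = 1/(2*P)
m(L) = (-140 - 34*L)/(2*L) (m(L) = (1/(2*L))/(1/(L + (-140 - 35*L))) = (1/(2*L))/(1/(-140 - 34*L)) = (1/(2*L))*(-140 - 34*L) = (-140 - 34*L)/(2*L))
1/(H(2805, -2517) + m(X)) = 1/(2805 + (-17 - 70/(-1003))) = 1/(2805 + (-17 - 70*(-1/1003))) = 1/(2805 + (-17 + 70/1003)) = 1/(2805 - 16981/1003) = 1/(2796434/1003) = 1003/2796434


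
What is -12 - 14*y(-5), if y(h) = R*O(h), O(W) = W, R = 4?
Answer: 268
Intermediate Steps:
y(h) = 4*h
-12 - 14*y(-5) = -12 - 56*(-5) = -12 - 14*(-20) = -12 + 280 = 268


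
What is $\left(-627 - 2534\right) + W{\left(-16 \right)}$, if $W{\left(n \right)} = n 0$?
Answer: $-3161$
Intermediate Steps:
$W{\left(n \right)} = 0$
$\left(-627 - 2534\right) + W{\left(-16 \right)} = \left(-627 - 2534\right) + 0 = -3161 + 0 = -3161$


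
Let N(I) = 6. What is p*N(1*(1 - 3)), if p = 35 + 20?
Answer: 330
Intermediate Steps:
p = 55
p*N(1*(1 - 3)) = 55*6 = 330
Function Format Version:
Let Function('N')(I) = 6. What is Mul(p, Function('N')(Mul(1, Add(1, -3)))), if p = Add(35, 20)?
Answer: 330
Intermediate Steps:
p = 55
Mul(p, Function('N')(Mul(1, Add(1, -3)))) = Mul(55, 6) = 330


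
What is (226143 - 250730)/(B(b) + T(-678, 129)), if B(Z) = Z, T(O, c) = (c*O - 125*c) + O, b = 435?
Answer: 24587/103830 ≈ 0.23680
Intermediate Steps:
T(O, c) = O - 125*c + O*c (T(O, c) = (O*c - 125*c) + O = (-125*c + O*c) + O = O - 125*c + O*c)
(226143 - 250730)/(B(b) + T(-678, 129)) = (226143 - 250730)/(435 + (-678 - 125*129 - 678*129)) = -24587/(435 + (-678 - 16125 - 87462)) = -24587/(435 - 104265) = -24587/(-103830) = -24587*(-1/103830) = 24587/103830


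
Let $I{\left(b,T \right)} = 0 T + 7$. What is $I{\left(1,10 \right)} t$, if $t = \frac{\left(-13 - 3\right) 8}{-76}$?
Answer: $\frac{224}{19} \approx 11.789$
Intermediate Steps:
$I{\left(b,T \right)} = 7$ ($I{\left(b,T \right)} = 0 + 7 = 7$)
$t = \frac{32}{19}$ ($t = \left(-16\right) 8 \left(- \frac{1}{76}\right) = \left(-128\right) \left(- \frac{1}{76}\right) = \frac{32}{19} \approx 1.6842$)
$I{\left(1,10 \right)} t = 7 \cdot \frac{32}{19} = \frac{224}{19}$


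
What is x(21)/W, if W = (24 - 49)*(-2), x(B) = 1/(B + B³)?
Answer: 1/464100 ≈ 2.1547e-6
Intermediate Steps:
W = 50 (W = -25*(-2) = 50)
x(21)/W = 1/((21 + 21³)*50) = (1/50)/(21 + 9261) = (1/50)/9282 = (1/9282)*(1/50) = 1/464100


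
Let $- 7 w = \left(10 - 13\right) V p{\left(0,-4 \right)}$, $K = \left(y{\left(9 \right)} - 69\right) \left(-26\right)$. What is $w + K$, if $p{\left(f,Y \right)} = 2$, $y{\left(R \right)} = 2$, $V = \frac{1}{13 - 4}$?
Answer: $\frac{36584}{21} \approx 1742.1$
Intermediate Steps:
$V = \frac{1}{9} \approx 0.11111$
$K = 1742$ ($K = \left(2 - 69\right) \left(-26\right) = \left(-67\right) \left(-26\right) = 1742$)
$w = \frac{2}{21}$ ($w = - \frac{\left(10 - 13\right) \frac{1}{9} \cdot 2}{7} = - \frac{\left(-3\right) \frac{1}{9} \cdot 2}{7} = - \frac{\left(- \frac{1}{3}\right) 2}{7} = \left(- \frac{1}{7}\right) \left(- \frac{2}{3}\right) = \frac{2}{21} \approx 0.095238$)
$w + K = \frac{2}{21} + 1742 = \frac{36584}{21}$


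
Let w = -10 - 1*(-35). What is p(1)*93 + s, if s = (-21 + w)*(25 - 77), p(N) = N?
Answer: -115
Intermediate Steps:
w = 25 (w = -10 + 35 = 25)
s = -208 (s = (-21 + 25)*(25 - 77) = 4*(-52) = -208)
p(1)*93 + s = 1*93 - 208 = 93 - 208 = -115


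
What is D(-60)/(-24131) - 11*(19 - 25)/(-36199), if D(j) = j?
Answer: 579294/873518069 ≈ 0.00066317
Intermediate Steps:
D(-60)/(-24131) - 11*(19 - 25)/(-36199) = -60/(-24131) - 11*(19 - 25)/(-36199) = -60*(-1/24131) - 11*(-6)*(-1/36199) = 60/24131 + 66*(-1/36199) = 60/24131 - 66/36199 = 579294/873518069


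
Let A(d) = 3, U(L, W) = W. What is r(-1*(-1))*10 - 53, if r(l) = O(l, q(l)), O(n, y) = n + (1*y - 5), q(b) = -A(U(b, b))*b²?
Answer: -123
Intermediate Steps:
q(b) = -3*b²
O(n, y) = -5 + n + y (O(n, y) = n + (y - 5) = n + (-5 + y) = -5 + n + y)
r(l) = -5 + l - 3*l²
r(-1*(-1))*10 - 53 = (-5 - 1*(-1) - 3*(-1*(-1))²)*10 - 53 = (-5 + 1 - 3*1²)*10 - 53 = (-5 + 1 - 3*1)*10 - 53 = (-5 + 1 - 3)*10 - 53 = -7*10 - 53 = -70 - 53 = -123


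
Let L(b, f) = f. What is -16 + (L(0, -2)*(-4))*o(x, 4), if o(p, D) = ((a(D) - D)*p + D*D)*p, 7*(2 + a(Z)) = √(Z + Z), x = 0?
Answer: -16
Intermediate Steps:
a(Z) = -2 + √2*√Z/7 (a(Z) = -2 + √(Z + Z)/7 = -2 + √(2*Z)/7 = -2 + (√2*√Z)/7 = -2 + √2*√Z/7)
o(p, D) = p*(D² + p*(-2 - D + √2*√D/7)) (o(p, D) = (((-2 + √2*√D/7) - D)*p + D*D)*p = ((-2 - D + √2*√D/7)*p + D²)*p = (p*(-2 - D + √2*√D/7) + D²)*p = (D² + p*(-2 - D + √2*√D/7))*p = p*(D² + p*(-2 - D + √2*√D/7)))
-16 + (L(0, -2)*(-4))*o(x, 4) = -16 + (-2*(-4))*((⅐)*0*(7*4² + 0*(-14 + √2*√4) - 7*4*0)) = -16 + 8*((⅐)*0*(7*16 + 0*(-14 + √2*2) + 0)) = -16 + 8*((⅐)*0*(112 + 0*(-14 + 2*√2) + 0)) = -16 + 8*((⅐)*0*(112 + 0 + 0)) = -16 + 8*((⅐)*0*112) = -16 + 8*0 = -16 + 0 = -16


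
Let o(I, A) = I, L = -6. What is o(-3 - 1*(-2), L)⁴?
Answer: 1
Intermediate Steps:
o(-3 - 1*(-2), L)⁴ = (-3 - 1*(-2))⁴ = (-3 + 2)⁴ = (-1)⁴ = 1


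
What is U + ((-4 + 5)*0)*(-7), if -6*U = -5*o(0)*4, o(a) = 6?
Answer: 20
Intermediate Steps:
U = 20 (U = -(-5*6)*4/6 = -(-5)*4 = -1/6*(-120) = 20)
U + ((-4 + 5)*0)*(-7) = 20 + ((-4 + 5)*0)*(-7) = 20 + (1*0)*(-7) = 20 + 0*(-7) = 20 + 0 = 20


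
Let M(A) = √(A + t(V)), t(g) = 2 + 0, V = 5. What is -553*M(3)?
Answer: -553*√5 ≈ -1236.5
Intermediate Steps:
t(g) = 2
M(A) = √(2 + A) (M(A) = √(A + 2) = √(2 + A))
-553*M(3) = -553*√(2 + 3) = -553*√5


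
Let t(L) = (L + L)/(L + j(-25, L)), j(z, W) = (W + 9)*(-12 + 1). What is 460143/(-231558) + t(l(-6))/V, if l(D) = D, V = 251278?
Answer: -250518106595/126068434102 ≈ -1.9872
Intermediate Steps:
j(z, W) = -99 - 11*W (j(z, W) = (9 + W)*(-11) = -99 - 11*W)
t(L) = 2*L/(-99 - 10*L) (t(L) = (L + L)/(L + (-99 - 11*L)) = (2*L)/(-99 - 10*L) = 2*L/(-99 - 10*L))
460143/(-231558) + t(l(-6))/V = 460143/(-231558) - 2*(-6)/(99 + 10*(-6))/251278 = 460143*(-1/231558) - 2*(-6)/(99 - 60)*(1/251278) = -153381/77186 - 2*(-6)/39*(1/251278) = -153381/77186 - 2*(-6)*1/39*(1/251278) = -153381/77186 + (4/13)*(1/251278) = -153381/77186 + 2/1633307 = -250518106595/126068434102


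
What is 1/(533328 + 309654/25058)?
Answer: 12529/6682221339 ≈ 1.8750e-6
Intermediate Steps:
1/(533328 + 309654/25058) = 1/(533328 + 309654*(1/25058)) = 1/(533328 + 154827/12529) = 1/(6682221339/12529) = 12529/6682221339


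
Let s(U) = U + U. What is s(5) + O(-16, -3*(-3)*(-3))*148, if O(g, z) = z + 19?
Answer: -1174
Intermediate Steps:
O(g, z) = 19 + z
s(U) = 2*U
s(5) + O(-16, -3*(-3)*(-3))*148 = 2*5 + (19 - 3*(-3)*(-3))*148 = 10 + (19 + 9*(-3))*148 = 10 + (19 - 27)*148 = 10 - 8*148 = 10 - 1184 = -1174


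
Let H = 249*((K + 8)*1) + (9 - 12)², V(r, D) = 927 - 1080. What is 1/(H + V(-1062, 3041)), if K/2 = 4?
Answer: 1/3840 ≈ 0.00026042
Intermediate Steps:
K = 8 (K = 2*4 = 8)
V(r, D) = -153
H = 3993 (H = 249*((8 + 8)*1) + (9 - 12)² = 249*(16*1) + (-3)² = 249*16 + 9 = 3984 + 9 = 3993)
1/(H + V(-1062, 3041)) = 1/(3993 - 153) = 1/3840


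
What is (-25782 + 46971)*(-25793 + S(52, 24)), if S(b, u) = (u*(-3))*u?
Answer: -583142469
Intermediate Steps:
S(b, u) = -3*u**2 (S(b, u) = (-3*u)*u = -3*u**2)
(-25782 + 46971)*(-25793 + S(52, 24)) = (-25782 + 46971)*(-25793 - 3*24**2) = 21189*(-25793 - 3*576) = 21189*(-25793 - 1728) = 21189*(-27521) = -583142469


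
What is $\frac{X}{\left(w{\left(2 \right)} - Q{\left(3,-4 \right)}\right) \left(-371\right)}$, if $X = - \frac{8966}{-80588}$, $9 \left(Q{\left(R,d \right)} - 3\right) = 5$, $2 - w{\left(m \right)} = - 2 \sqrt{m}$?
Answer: $- \frac{40347}{482641532} - \frac{363123 \sqrt{2}}{3378490724} \approx -0.0002356$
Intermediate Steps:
$w{\left(m \right)} = 2 + 2 \sqrt{m}$ ($w{\left(m \right)} = 2 - - 2 \sqrt{m} = 2 + 2 \sqrt{m}$)
$Q{\left(R,d \right)} = \frac{32}{9}$ ($Q{\left(R,d \right)} = 3 + \frac{1}{9} \cdot 5 = 3 + \frac{5}{9} = \frac{32}{9}$)
$X = \frac{4483}{40294}$ ($X = \left(-8966\right) \left(- \frac{1}{80588}\right) = \frac{4483}{40294} \approx 0.11126$)
$\frac{X}{\left(w{\left(2 \right)} - Q{\left(3,-4 \right)}\right) \left(-371\right)} = \frac{4483}{40294 \left(\left(2 + 2 \sqrt{2}\right) - \frac{32}{9}\right) \left(-371\right)} = \frac{4483}{40294 \left(- \frac{14}{9} + 2 \sqrt{2}\right) \left(-371\right)} = \frac{4483}{40294 \left(\frac{5194}{9} - 742 \sqrt{2}\right)}$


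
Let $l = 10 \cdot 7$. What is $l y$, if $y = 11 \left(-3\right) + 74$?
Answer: $2870$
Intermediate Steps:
$y = 41$ ($y = -33 + 74 = 41$)
$l = 70$
$l y = 70 \cdot 41 = 2870$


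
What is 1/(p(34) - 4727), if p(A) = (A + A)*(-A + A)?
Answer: -1/4727 ≈ -0.00021155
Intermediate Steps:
p(A) = 0 (p(A) = (2*A)*0 = 0)
1/(p(34) - 4727) = 1/(0 - 4727) = 1/(-4727) = -1/4727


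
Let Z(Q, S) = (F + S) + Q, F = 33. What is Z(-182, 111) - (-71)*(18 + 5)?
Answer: 1595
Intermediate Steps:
Z(Q, S) = 33 + Q + S (Z(Q, S) = (33 + S) + Q = 33 + Q + S)
Z(-182, 111) - (-71)*(18 + 5) = (33 - 182 + 111) - (-71)*(18 + 5) = -38 - (-71)*23 = -38 - 1*(-1633) = -38 + 1633 = 1595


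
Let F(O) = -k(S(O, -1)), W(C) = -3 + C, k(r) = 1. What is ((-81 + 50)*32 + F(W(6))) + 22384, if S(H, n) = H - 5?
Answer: 21391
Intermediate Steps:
S(H, n) = -5 + H
F(O) = -1 (F(O) = -1*1 = -1)
((-81 + 50)*32 + F(W(6))) + 22384 = ((-81 + 50)*32 - 1) + 22384 = (-31*32 - 1) + 22384 = (-992 - 1) + 22384 = -993 + 22384 = 21391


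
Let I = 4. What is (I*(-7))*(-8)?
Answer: 224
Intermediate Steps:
(I*(-7))*(-8) = (4*(-7))*(-8) = -28*(-8) = 224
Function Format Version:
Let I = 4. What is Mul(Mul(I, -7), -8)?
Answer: 224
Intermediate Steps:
Mul(Mul(I, -7), -8) = Mul(Mul(4, -7), -8) = Mul(-28, -8) = 224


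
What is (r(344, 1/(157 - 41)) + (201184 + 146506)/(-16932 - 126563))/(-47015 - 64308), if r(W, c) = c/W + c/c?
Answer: 1629610757/127487644637408 ≈ 1.2783e-5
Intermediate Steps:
r(W, c) = 1 + c/W (r(W, c) = c/W + 1 = 1 + c/W)
(r(344, 1/(157 - 41)) + (201184 + 146506)/(-16932 - 126563))/(-47015 - 64308) = ((344 + 1/(157 - 41))/344 + (201184 + 146506)/(-16932 - 126563))/(-47015 - 64308) = ((344 + 1/116)/344 + 347690/(-143495))/(-111323) = ((344 + 1/116)/344 + 347690*(-1/143495))*(-1/111323) = ((1/344)*(39905/116) - 69538/28699)*(-1/111323) = (39905/39904 - 69538/28699)*(-1/111323) = -1629610757/1145204896*(-1/111323) = 1629610757/127487644637408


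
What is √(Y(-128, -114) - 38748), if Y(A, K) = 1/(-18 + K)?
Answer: I*√168786321/66 ≈ 196.85*I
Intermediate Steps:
√(Y(-128, -114) - 38748) = √(1/(-18 - 114) - 38748) = √(1/(-132) - 38748) = √(-1/132 - 38748) = √(-5114737/132) = I*√168786321/66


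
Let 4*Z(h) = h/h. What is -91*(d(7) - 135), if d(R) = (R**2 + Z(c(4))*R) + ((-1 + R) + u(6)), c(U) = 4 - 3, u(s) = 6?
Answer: 26299/4 ≈ 6574.8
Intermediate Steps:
c(U) = 1
Z(h) = 1/4 (Z(h) = (h/h)/4 = (1/4)*1 = 1/4)
d(R) = 5 + R**2 + 5*R/4 (d(R) = (R**2 + R/4) + ((-1 + R) + 6) = (R**2 + R/4) + (5 + R) = 5 + R**2 + 5*R/4)
-91*(d(7) - 135) = -91*((5 + 7**2 + (5/4)*7) - 135) = -91*((5 + 49 + 35/4) - 135) = -91*(251/4 - 135) = -91*(-289/4) = 26299/4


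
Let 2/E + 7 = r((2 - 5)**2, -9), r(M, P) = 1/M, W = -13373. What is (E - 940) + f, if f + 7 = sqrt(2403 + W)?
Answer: -29366/31 + I*sqrt(10970) ≈ -947.29 + 104.74*I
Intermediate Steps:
f = -7 + I*sqrt(10970) (f = -7 + sqrt(2403 - 13373) = -7 + sqrt(-10970) = -7 + I*sqrt(10970) ≈ -7.0 + 104.74*I)
E = -9/31 (E = 2/(-7 + 1/((2 - 5)**2)) = 2/(-7 + 1/((-3)**2)) = 2/(-7 + 1/9) = 2/(-62/9) = 2*(-9/62) = -9/31 ≈ -0.29032)
(E - 940) + f = (-9/31 - 940) + (-7 + I*sqrt(10970)) = -29149/31 + (-7 + I*sqrt(10970)) = -29366/31 + I*sqrt(10970)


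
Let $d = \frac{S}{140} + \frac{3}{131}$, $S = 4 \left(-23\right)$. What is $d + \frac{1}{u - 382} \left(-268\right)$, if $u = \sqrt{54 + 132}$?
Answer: $\frac{22793928}{334104365} + \frac{134 \sqrt{186}}{72869} \approx 0.093303$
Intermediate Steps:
$u = \sqrt{186} \approx 13.638$
$S = -92$
$d = - \frac{2908}{4585}$ ($d = - \frac{92}{140} + \frac{3}{131} = \left(-92\right) \frac{1}{140} + 3 \cdot \frac{1}{131} = - \frac{23}{35} + \frac{3}{131} = - \frac{2908}{4585} \approx -0.63424$)
$d + \frac{1}{u - 382} \left(-268\right) = - \frac{2908}{4585} + \frac{1}{\sqrt{186} - 382} \left(-268\right) = - \frac{2908}{4585} + \frac{1}{-382 + \sqrt{186}} \left(-268\right) = - \frac{2908}{4585} - \frac{268}{-382 + \sqrt{186}}$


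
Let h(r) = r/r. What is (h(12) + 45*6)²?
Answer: 73441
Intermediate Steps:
h(r) = 1
(h(12) + 45*6)² = (1 + 45*6)² = (1 + 270)² = 271² = 73441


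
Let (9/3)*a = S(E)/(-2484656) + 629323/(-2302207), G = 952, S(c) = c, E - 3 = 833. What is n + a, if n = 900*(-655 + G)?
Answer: 1146755187171447965/4290144326844 ≈ 2.6730e+5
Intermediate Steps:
E = 836 (E = 3 + 833 = 836)
a = -391393953235/4290144326844 (a = (836/(-2484656) + 629323/(-2302207))/3 = (836*(-1/2484656) + 629323*(-1/2302207))/3 = (-209/621164 - 629323/2302207)/3 = (1/3)*(-391393953235/1430048108948) = -391393953235/4290144326844 ≈ -0.091231)
n = 267300 (n = 900*(-655 + 952) = 900*297 = 267300)
n + a = 267300 - 391393953235/4290144326844 = 1146755187171447965/4290144326844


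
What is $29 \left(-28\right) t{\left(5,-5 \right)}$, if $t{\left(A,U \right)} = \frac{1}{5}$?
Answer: $- \frac{812}{5} \approx -162.4$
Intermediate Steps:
$t{\left(A,U \right)} = \frac{1}{5}$
$29 \left(-28\right) t{\left(5,-5 \right)} = 29 \left(-28\right) \frac{1}{5} = \left(-812\right) \frac{1}{5} = - \frac{812}{5}$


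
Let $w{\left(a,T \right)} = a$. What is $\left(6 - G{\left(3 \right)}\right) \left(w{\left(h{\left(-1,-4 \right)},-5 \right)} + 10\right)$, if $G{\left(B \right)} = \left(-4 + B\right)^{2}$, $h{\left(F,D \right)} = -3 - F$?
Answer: $40$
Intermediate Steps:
$\left(6 - G{\left(3 \right)}\right) \left(w{\left(h{\left(-1,-4 \right)},-5 \right)} + 10\right) = \left(6 - \left(-4 + 3\right)^{2}\right) \left(\left(-3 - -1\right) + 10\right) = \left(6 - \left(-1\right)^{2}\right) \left(\left(-3 + 1\right) + 10\right) = \left(6 - 1\right) \left(-2 + 10\right) = \left(6 - 1\right) 8 = 5 \cdot 8 = 40$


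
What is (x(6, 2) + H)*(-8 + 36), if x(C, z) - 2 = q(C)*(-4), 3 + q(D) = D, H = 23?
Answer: 364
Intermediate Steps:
q(D) = -3 + D
x(C, z) = 14 - 4*C (x(C, z) = 2 + (-3 + C)*(-4) = 2 + (12 - 4*C) = 14 - 4*C)
(x(6, 2) + H)*(-8 + 36) = ((14 - 4*6) + 23)*(-8 + 36) = ((14 - 24) + 23)*28 = (-10 + 23)*28 = 13*28 = 364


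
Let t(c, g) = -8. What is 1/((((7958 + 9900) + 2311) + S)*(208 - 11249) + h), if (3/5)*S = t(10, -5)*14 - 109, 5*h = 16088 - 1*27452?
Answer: -15/3279321502 ≈ -4.5741e-9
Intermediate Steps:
h = -11364/5 (h = (16088 - 1*27452)/5 = (16088 - 27452)/5 = (⅕)*(-11364) = -11364/5 ≈ -2272.8)
S = -1105/3 (S = 5*(-8*14 - 109)/3 = 5*(-112 - 109)/3 = (5/3)*(-221) = -1105/3 ≈ -368.33)
1/((((7958 + 9900) + 2311) + S)*(208 - 11249) + h) = 1/((((7958 + 9900) + 2311) - 1105/3)*(208 - 11249) - 11364/5) = 1/(((17858 + 2311) - 1105/3)*(-11041) - 11364/5) = 1/((20169 - 1105/3)*(-11041) - 11364/5) = 1/((59402/3)*(-11041) - 11364/5) = 1/(-655857482/3 - 11364/5) = 1/(-3279321502/15) = -15/3279321502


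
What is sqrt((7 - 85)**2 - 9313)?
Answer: I*sqrt(3229) ≈ 56.824*I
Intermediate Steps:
sqrt((7 - 85)**2 - 9313) = sqrt((-78)**2 - 9313) = sqrt(6084 - 9313) = sqrt(-3229) = I*sqrt(3229)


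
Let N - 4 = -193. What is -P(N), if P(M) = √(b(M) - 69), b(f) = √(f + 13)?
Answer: -√(-69 + 4*I*√11) ≈ -0.79492 - 8.3446*I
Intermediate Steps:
N = -189 (N = 4 - 193 = -189)
b(f) = √(13 + f)
P(M) = √(-69 + √(13 + M)) (P(M) = √(√(13 + M) - 69) = √(-69 + √(13 + M)))
-P(N) = -√(-69 + √(13 - 189)) = -√(-69 + √(-176)) = -√(-69 + 4*I*√11)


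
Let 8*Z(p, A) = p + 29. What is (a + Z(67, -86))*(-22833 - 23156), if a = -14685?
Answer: 674796597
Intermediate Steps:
Z(p, A) = 29/8 + p/8 (Z(p, A) = (p + 29)/8 = (29 + p)/8 = 29/8 + p/8)
(a + Z(67, -86))*(-22833 - 23156) = (-14685 + (29/8 + (⅛)*67))*(-22833 - 23156) = (-14685 + (29/8 + 67/8))*(-45989) = (-14685 + 12)*(-45989) = -14673*(-45989) = 674796597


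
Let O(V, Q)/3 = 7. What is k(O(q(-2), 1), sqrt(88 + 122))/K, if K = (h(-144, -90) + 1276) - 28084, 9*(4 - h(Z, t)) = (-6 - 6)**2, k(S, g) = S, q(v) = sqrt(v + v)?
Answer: -7/8940 ≈ -0.00078300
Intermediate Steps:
q(v) = sqrt(2)*sqrt(v) (q(v) = sqrt(2*v) = sqrt(2)*sqrt(v))
O(V, Q) = 21 (O(V, Q) = 3*7 = 21)
h(Z, t) = -12 (h(Z, t) = 4 - (-6 - 6)**2/9 = 4 - 1/9*(-12)**2 = 4 - 1/9*144 = 4 - 16 = -12)
K = -26820 (K = (-12 + 1276) - 28084 = 1264 - 28084 = -26820)
k(O(q(-2), 1), sqrt(88 + 122))/K = 21/(-26820) = 21*(-1/26820) = -7/8940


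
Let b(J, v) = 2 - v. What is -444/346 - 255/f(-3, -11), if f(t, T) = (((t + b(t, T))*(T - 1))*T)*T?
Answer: -211955/167464 ≈ -1.2657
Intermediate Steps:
f(t, T) = T**2*(-1 + T)*(2 + t - T) (f(t, T) = (((t + (2 - T))*(T - 1))*T)*T = (((2 + t - T)*(-1 + T))*T)*T = (((-1 + T)*(2 + t - T))*T)*T = (T*(-1 + T)*(2 + t - T))*T = T**2*(-1 + T)*(2 + t - T))
-444/346 - 255/f(-3, -11) = -444/346 - 255*1/(121*(-2 - 11 - 1*(-3) - 11*(-3) - 1*(-11)*(-2 - 11))) = -444*1/346 - 255*1/(121*(-2 - 11 + 3 + 33 - 1*(-11)*(-13))) = -222/173 - 255*1/(121*(-2 - 11 + 3 + 33 - 143)) = -222/173 - 255/(121*(-120)) = -222/173 - 255/(-14520) = -222/173 - 255*(-1/14520) = -222/173 + 17/968 = -211955/167464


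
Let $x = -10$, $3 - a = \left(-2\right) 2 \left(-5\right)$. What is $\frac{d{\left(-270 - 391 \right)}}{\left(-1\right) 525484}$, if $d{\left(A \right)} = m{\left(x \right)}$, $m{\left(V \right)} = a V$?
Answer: $- \frac{85}{262742} \approx -0.00032351$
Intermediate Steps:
$a = -17$ ($a = 3 - \left(-2\right) 2 \left(-5\right) = 3 - \left(-4\right) \left(-5\right) = 3 - 20 = -17$)
$m{\left(V \right)} = - 17 V$
$d{\left(A \right)} = 170$ ($d{\left(A \right)} = \left(-17\right) \left(-10\right) = 170$)
$\frac{d{\left(-270 - 391 \right)}}{\left(-1\right) 525484} = \frac{170}{\left(-1\right) 525484} = \frac{170}{-525484} = 170 \left(- \frac{1}{525484}\right) = - \frac{85}{262742}$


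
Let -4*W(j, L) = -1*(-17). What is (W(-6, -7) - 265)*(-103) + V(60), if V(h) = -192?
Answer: 110163/4 ≈ 27541.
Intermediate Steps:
W(j, L) = -17/4 (W(j, L) = -(-1)*(-17)/4 = -¼*17 = -17/4)
(W(-6, -7) - 265)*(-103) + V(60) = (-17/4 - 265)*(-103) - 192 = -1077/4*(-103) - 192 = 110931/4 - 192 = 110163/4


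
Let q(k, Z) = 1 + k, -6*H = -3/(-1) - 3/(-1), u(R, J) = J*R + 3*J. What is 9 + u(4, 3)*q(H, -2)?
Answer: 9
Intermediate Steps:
u(R, J) = 3*J + J*R
H = -1 (H = -(-3/(-1) - 3/(-1))/6 = -(-3*(-1) - 3*(-1))/6 = -(3 + 3)/6 = -⅙*6 = -1)
9 + u(4, 3)*q(H, -2) = 9 + (3*(3 + 4))*(1 - 1) = 9 + (3*7)*0 = 9 + 21*0 = 9 + 0 = 9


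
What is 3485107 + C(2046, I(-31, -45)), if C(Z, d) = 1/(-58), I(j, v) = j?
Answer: 202136205/58 ≈ 3.4851e+6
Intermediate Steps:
C(Z, d) = -1/58
3485107 + C(2046, I(-31, -45)) = 3485107 - 1/58 = 202136205/58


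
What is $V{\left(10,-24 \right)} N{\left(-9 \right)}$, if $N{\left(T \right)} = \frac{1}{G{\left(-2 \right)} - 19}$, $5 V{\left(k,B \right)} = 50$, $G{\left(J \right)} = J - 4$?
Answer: $- \frac{2}{5} \approx -0.4$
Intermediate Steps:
$G{\left(J \right)} = -4 + J$ ($G{\left(J \right)} = J - 4 = -4 + J$)
$V{\left(k,B \right)} = 10$ ($V{\left(k,B \right)} = \frac{1}{5} \cdot 50 = 10$)
$N{\left(T \right)} = - \frac{1}{25}$ ($N{\left(T \right)} = \frac{1}{\left(-4 - 2\right) - 19} = \frac{1}{-6 - 19} = \frac{1}{-25} = - \frac{1}{25}$)
$V{\left(10,-24 \right)} N{\left(-9 \right)} = 10 \left(- \frac{1}{25}\right) = - \frac{2}{5}$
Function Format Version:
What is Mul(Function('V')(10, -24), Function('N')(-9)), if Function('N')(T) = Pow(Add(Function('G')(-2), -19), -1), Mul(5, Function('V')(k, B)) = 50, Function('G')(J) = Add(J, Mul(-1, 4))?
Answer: Rational(-2, 5) ≈ -0.40000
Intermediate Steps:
Function('G')(J) = Add(-4, J) (Function('G')(J) = Add(J, -4) = Add(-4, J))
Function('V')(k, B) = 10 (Function('V')(k, B) = Mul(Rational(1, 5), 50) = 10)
Function('N')(T) = Rational(-1, 25) (Function('N')(T) = Pow(Add(Add(-4, -2), -19), -1) = Pow(Add(-6, -19), -1) = Pow(-25, -1) = Rational(-1, 25))
Mul(Function('V')(10, -24), Function('N')(-9)) = Mul(10, Rational(-1, 25)) = Rational(-2, 5)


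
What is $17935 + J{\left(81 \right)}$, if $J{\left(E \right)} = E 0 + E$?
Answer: $18016$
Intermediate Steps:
$J{\left(E \right)} = E$ ($J{\left(E \right)} = 0 + E = E$)
$17935 + J{\left(81 \right)} = 17935 + 81 = 18016$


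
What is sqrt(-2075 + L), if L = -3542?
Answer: I*sqrt(5617) ≈ 74.947*I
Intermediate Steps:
sqrt(-2075 + L) = sqrt(-2075 - 3542) = sqrt(-5617) = I*sqrt(5617)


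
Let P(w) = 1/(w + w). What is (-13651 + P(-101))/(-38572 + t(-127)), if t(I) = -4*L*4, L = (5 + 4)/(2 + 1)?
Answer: 2757503/7801240 ≈ 0.35347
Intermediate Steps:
P(w) = 1/(2*w)
L = 3 (L = 9/3 = 9*(⅓) = 3)
t(I) = -48 (t(I) = -4*3*4 = -12*4 = -48)
(-13651 + P(-101))/(-38572 + t(-127)) = (-13651 + (½)/(-101))/(-38572 - 48) = (-13651 + (½)*(-1/101))/(-38620) = (-13651 - 1/202)*(-1/38620) = -2757503/202*(-1/38620) = 2757503/7801240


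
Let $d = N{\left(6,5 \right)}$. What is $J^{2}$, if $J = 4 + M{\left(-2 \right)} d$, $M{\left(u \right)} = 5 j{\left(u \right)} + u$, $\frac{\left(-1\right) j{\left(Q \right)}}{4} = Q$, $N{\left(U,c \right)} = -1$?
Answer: $1156$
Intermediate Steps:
$d = -1$
$j{\left(Q \right)} = - 4 Q$
$M{\left(u \right)} = - 19 u$ ($M{\left(u \right)} = 5 \left(- 4 u\right) + u = - 20 u + u = - 19 u$)
$J = -34$ ($J = 4 + \left(-19\right) \left(-2\right) \left(-1\right) = 4 + 38 \left(-1\right) = 4 - 38 = -34$)
$J^{2} = \left(-34\right)^{2} = 1156$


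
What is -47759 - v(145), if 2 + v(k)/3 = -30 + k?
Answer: -48098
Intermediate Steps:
v(k) = -96 + 3*k (v(k) = -6 + 3*(-30 + k) = -6 + (-90 + 3*k) = -96 + 3*k)
-47759 - v(145) = -47759 - (-96 + 3*145) = -47759 - (-96 + 435) = -47759 - 1*339 = -47759 - 339 = -48098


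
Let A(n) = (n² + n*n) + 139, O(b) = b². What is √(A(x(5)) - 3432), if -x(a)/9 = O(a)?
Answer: √97957 ≈ 312.98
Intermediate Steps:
x(a) = -9*a²
A(n) = 139 + 2*n² (A(n) = (n² + n²) + 139 = 2*n² + 139 = 139 + 2*n²)
√(A(x(5)) - 3432) = √((139 + 2*(-9*5²)²) - 3432) = √((139 + 2*(-9*25)²) - 3432) = √((139 + 2*(-225)²) - 3432) = √((139 + 2*50625) - 3432) = √((139 + 101250) - 3432) = √(101389 - 3432) = √97957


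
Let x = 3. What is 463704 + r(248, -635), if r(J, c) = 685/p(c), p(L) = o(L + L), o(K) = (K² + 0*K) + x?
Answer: 747909573397/1612903 ≈ 4.6370e+5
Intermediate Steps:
o(K) = 3 + K² (o(K) = (K² + 0*K) + 3 = (K² + 0) + 3 = K² + 3 = 3 + K²)
p(L) = 3 + 4*L² (p(L) = 3 + (L + L)² = 3 + (2*L)² = 3 + 4*L²)
r(J, c) = 685/(3 + 4*c²)
463704 + r(248, -635) = 463704 + 685/(3 + 4*(-635)²) = 463704 + 685/(3 + 4*403225) = 463704 + 685/(3 + 1612900) = 463704 + 685/1612903 = 747909573397/1612903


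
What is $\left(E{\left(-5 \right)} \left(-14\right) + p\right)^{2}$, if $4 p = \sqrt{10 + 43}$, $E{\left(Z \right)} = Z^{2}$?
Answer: $\frac{\left(-1400 + \sqrt{53}\right)^{2}}{16} \approx 1.2123 \cdot 10^{5}$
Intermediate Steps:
$p = \frac{\sqrt{53}}{4}$ ($p = \frac{\sqrt{10 + 43}}{4} = \frac{\sqrt{53}}{4} \approx 1.82$)
$\left(E{\left(-5 \right)} \left(-14\right) + p\right)^{2} = \left(\left(-5\right)^{2} \left(-14\right) + \frac{\sqrt{53}}{4}\right)^{2} = \left(25 \left(-14\right) + \frac{\sqrt{53}}{4}\right)^{2} = \left(-350 + \frac{\sqrt{53}}{4}\right)^{2}$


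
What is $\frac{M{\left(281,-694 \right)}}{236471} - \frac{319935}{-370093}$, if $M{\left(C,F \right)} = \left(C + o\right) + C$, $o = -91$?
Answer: $\frac{75829663188}{87516261803} \approx 0.86646$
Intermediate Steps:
$M{\left(C,F \right)} = -91 + 2 C$ ($M{\left(C,F \right)} = \left(C - 91\right) + C = \left(-91 + C\right) + C = -91 + 2 C$)
$\frac{M{\left(281,-694 \right)}}{236471} - \frac{319935}{-370093} = \frac{-91 + 2 \cdot 281}{236471} - \frac{319935}{-370093} = \left(-91 + 562\right) \frac{1}{236471} - - \frac{319935}{370093} = 471 \cdot \frac{1}{236471} + \frac{319935}{370093} = \frac{471}{236471} + \frac{319935}{370093} = \frac{75829663188}{87516261803}$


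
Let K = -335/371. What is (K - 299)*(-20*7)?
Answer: 2225280/53 ≈ 41986.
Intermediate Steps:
K = -335/371 (K = -335*1/371 = -335/371 ≈ -0.90296)
(K - 299)*(-20*7) = (-335/371 - 299)*(-20*7) = -111264/371*(-140) = 2225280/53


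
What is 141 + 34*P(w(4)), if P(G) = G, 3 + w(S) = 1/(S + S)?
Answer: 173/4 ≈ 43.250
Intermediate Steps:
w(S) = -3 + 1/(2*S) (w(S) = -3 + 1/(S + S) = -3 + 1/(2*S))
141 + 34*P(w(4)) = 141 + 34*(-3 + (½)/4) = 141 + 34*(-3 + (½)*(¼)) = 141 + 34*(-3 + ⅛) = 141 + 34*(-23/8) = 141 - 391/4 = 173/4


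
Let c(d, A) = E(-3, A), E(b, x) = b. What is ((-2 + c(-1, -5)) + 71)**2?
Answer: 4356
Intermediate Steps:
c(d, A) = -3
((-2 + c(-1, -5)) + 71)**2 = ((-2 - 3) + 71)**2 = (-5 + 71)**2 = 66**2 = 4356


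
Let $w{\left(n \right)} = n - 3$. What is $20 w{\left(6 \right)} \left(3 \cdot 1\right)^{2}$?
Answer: $540$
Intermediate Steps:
$w{\left(n \right)} = -3 + n$
$20 w{\left(6 \right)} \left(3 \cdot 1\right)^{2} = 20 \left(-3 + 6\right) \left(3 \cdot 1\right)^{2} = 20 \cdot 3 \cdot 3^{2} = 60 \cdot 9 = 540$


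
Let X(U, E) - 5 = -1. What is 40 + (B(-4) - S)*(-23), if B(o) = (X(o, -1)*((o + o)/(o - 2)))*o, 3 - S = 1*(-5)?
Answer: 2144/3 ≈ 714.67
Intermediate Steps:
S = 8 (S = 3 - (-5) = 3 - 1*(-5) = 3 + 5 = 8)
X(U, E) = 4 (X(U, E) = 5 - 1 = 4)
B(o) = 8*o**2/(-2 + o) (B(o) = (4*((o + o)/(o - 2)))*o = (4*((2*o)/(-2 + o)))*o = (4*(2*o/(-2 + o)))*o = (8*o/(-2 + o))*o = 8*o**2/(-2 + o))
40 + (B(-4) - S)*(-23) = 40 + (8*(-4)**2/(-2 - 4) - 1*8)*(-23) = 40 + (8*16/(-6) - 8)*(-23) = 40 + (8*16*(-1/6) - 8)*(-23) = 40 + (-64/3 - 8)*(-23) = 40 - 88/3*(-23) = 40 + 2024/3 = 2144/3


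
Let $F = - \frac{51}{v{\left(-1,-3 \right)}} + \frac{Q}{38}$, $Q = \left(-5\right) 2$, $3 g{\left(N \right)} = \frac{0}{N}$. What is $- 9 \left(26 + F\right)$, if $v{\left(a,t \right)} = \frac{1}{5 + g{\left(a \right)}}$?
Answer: $\frac{39204}{19} \approx 2063.4$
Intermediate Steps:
$g{\left(N \right)} = 0$ ($g{\left(N \right)} = \frac{0 \frac{1}{N}}{3} = \frac{1}{3} \cdot 0 = 0$)
$Q = -10$
$v{\left(a,t \right)} = \frac{1}{5}$ ($v{\left(a,t \right)} = \frac{1}{5 + 0} = \frac{1}{5}$)
$F = - \frac{4850}{19}$ ($F = - 51 \frac{1}{\frac{1}{5}} - \frac{10}{38} = \left(-51\right) 5 - \frac{5}{19} = -255 - \frac{5}{19} = - \frac{4850}{19} \approx -255.26$)
$- 9 \left(26 + F\right) = - 9 \left(26 - \frac{4850}{19}\right) = \left(-9\right) \left(- \frac{4356}{19}\right) = \frac{39204}{19}$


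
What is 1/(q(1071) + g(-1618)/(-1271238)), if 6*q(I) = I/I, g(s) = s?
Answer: 1271238/213491 ≈ 5.9545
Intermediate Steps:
q(I) = 1/6 (q(I) = (I/I)/6 = (1/6)*1 = 1/6)
1/(q(1071) + g(-1618)/(-1271238)) = 1/(1/6 - 1618/(-1271238)) = 1/(1/6 - 1618*(-1/1271238)) = 1/(1/6 + 809/635619) = 1/(213491/1271238) = 1271238/213491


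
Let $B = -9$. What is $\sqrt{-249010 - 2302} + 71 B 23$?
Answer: $-14697 + 4 i \sqrt{15707} \approx -14697.0 + 501.31 i$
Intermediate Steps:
$\sqrt{-249010 - 2302} + 71 B 23 = \sqrt{-249010 - 2302} + 71 \left(-9\right) 23 = \sqrt{-249010 - 2302} - 14697 = \sqrt{-251312} - 14697 = 4 i \sqrt{15707} - 14697 = -14697 + 4 i \sqrt{15707}$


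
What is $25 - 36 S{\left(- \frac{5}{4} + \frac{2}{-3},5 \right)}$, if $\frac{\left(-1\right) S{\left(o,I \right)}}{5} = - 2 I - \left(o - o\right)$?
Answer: $-1775$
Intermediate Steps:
$S{\left(o,I \right)} = 10 I$ ($S{\left(o,I \right)} = - 5 \left(- 2 I - \left(o - o\right)\right) = - 5 \left(- 2 I - 0\right) = - 5 \left(- 2 I + 0\right) = - 5 \left(- 2 I\right) = 10 I$)
$25 - 36 S{\left(- \frac{5}{4} + \frac{2}{-3},5 \right)} = 25 - 36 \cdot 10 \cdot 5 = 25 - 1800 = -1775$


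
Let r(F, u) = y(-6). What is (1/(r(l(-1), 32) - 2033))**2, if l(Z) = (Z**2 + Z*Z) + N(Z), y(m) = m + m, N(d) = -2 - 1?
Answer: 1/4182025 ≈ 2.3912e-7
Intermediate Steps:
N(d) = -3
y(m) = 2*m
l(Z) = -3 + 2*Z**2 (l(Z) = (Z**2 + Z*Z) - 3 = (Z**2 + Z**2) - 3 = 2*Z**2 - 3 = -3 + 2*Z**2)
r(F, u) = -12 (r(F, u) = 2*(-6) = -12)
(1/(r(l(-1), 32) - 2033))**2 = (1/(-12 - 2033))**2 = (1/(-2045))**2 = (-1/2045)**2 = 1/4182025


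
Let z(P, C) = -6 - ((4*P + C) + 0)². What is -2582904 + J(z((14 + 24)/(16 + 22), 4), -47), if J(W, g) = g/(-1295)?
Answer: -3344860633/1295 ≈ -2.5829e+6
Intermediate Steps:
z(P, C) = -6 - (C + 4*P)² (z(P, C) = -6 - ((C + 4*P) + 0)² = -6 - (C + 4*P)²)
J(W, g) = -g/1295 (J(W, g) = g*(-1/1295) = -g/1295)
-2582904 + J(z((14 + 24)/(16 + 22), 4), -47) = -2582904 - 1/1295*(-47) = -2582904 + 47/1295 = -3344860633/1295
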